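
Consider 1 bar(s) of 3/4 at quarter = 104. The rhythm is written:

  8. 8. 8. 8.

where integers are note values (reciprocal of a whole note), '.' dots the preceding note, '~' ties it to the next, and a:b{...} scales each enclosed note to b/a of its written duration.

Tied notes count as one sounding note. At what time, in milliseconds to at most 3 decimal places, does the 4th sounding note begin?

note 4 onset = 9/4b = 1298.077ms

1. 0.0ms @ 0 + 432.692ms (3/4)
2. 432.692ms @ 3/4 + 432.692ms (3/4)
3. 865.385ms @ 3/2 + 432.692ms (3/4)
4. 1298.077ms @ 9/4 + 432.692ms (3/4)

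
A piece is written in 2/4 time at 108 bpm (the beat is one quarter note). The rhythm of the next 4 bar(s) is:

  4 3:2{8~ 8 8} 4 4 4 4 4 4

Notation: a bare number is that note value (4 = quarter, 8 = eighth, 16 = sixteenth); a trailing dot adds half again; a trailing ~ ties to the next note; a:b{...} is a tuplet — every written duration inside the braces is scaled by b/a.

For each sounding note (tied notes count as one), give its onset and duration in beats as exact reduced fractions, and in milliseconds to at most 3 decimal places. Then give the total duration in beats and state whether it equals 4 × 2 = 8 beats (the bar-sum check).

1) 0.0ms=0b +555.556ms=1b
2) 555.556ms=1b +370.37ms=2/3b
3) 925.926ms=5/3b +185.185ms=1/3b
4) 1111.111ms=2b +555.556ms=1b
5) 1666.667ms=3b +555.556ms=1b
6) 2222.222ms=4b +555.556ms=1b
7) 2777.778ms=5b +555.556ms=1b
8) 3333.333ms=6b +555.556ms=1b
9) 3888.889ms=7b +555.556ms=1b
Σ=8b of 8 (108bpm 2/4) — PASS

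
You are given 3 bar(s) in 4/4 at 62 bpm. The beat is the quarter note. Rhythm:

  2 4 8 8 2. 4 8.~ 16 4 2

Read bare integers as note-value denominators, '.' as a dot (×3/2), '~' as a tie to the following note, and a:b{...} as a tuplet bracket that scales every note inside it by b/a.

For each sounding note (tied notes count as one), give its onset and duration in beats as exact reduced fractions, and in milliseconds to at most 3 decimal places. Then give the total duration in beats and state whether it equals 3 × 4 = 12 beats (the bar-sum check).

1) 0.0ms=0b +1935.484ms=2b
2) 1935.484ms=2b +967.742ms=1b
3) 2903.226ms=3b +483.871ms=1/2b
4) 3387.097ms=7/2b +483.871ms=1/2b
5) 3870.968ms=4b +2903.226ms=3b
6) 6774.194ms=7b +967.742ms=1b
7) 7741.935ms=8b +967.742ms=1b
8) 8709.677ms=9b +967.742ms=1b
9) 9677.419ms=10b +1935.484ms=2b
Σ=12b of 12 (62bpm 4/4) — PASS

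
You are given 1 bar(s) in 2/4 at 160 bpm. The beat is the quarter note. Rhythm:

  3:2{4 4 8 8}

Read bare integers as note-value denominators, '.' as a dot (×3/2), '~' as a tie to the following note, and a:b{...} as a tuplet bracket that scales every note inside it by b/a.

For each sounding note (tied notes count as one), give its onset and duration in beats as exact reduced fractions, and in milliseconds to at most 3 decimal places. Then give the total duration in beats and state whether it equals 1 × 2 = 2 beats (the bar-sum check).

1) 0.0ms=0b +250.0ms=2/3b
2) 250.0ms=2/3b +250.0ms=2/3b
3) 500.0ms=4/3b +125.0ms=1/3b
4) 625.0ms=5/3b +125.0ms=1/3b
Σ=2b of 2 (160bpm 2/4) — PASS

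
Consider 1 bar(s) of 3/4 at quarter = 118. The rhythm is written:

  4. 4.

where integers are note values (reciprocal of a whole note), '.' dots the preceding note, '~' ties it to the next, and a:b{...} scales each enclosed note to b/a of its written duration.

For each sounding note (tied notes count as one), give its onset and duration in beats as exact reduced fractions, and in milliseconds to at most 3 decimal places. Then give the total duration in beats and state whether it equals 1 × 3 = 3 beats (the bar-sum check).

1) 0.0ms=0b +762.712ms=3/2b
2) 762.712ms=3/2b +762.712ms=3/2b
Σ=3b of 3 (118bpm 3/4) — PASS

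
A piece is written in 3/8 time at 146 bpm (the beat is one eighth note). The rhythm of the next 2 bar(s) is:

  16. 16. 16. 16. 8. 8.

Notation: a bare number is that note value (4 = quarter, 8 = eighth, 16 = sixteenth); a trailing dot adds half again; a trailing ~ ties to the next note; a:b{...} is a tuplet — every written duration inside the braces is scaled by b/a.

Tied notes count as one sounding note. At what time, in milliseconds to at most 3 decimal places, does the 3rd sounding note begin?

note 3 onset = 3/2b = 616.438ms

1. 0.0ms @ 0 + 308.219ms (3/4)
2. 308.219ms @ 3/4 + 308.219ms (3/4)
3. 616.438ms @ 3/2 + 308.219ms (3/4)
4. 924.658ms @ 9/4 + 308.219ms (3/4)
5. 1232.877ms @ 3 + 616.438ms (3/2)
6. 1849.315ms @ 9/2 + 616.438ms (3/2)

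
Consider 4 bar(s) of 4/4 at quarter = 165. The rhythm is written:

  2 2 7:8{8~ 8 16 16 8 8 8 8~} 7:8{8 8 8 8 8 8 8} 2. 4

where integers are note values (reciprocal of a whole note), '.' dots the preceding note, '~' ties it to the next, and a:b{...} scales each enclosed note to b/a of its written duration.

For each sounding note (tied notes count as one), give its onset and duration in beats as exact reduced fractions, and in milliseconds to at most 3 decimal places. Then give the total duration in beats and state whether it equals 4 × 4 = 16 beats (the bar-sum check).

1) 0.0ms=0b +727.273ms=2b
2) 727.273ms=2b +727.273ms=2b
3) 1454.545ms=4b +415.584ms=8/7b
4) 1870.13ms=36/7b +103.896ms=2/7b
5) 1974.026ms=38/7b +103.896ms=2/7b
6) 2077.922ms=40/7b +207.792ms=4/7b
7) 2285.714ms=44/7b +207.792ms=4/7b
8) 2493.506ms=48/7b +207.792ms=4/7b
9) 2701.299ms=52/7b +415.584ms=8/7b
10) 3116.883ms=60/7b +207.792ms=4/7b
11) 3324.675ms=64/7b +207.792ms=4/7b
12) 3532.468ms=68/7b +207.792ms=4/7b
13) 3740.26ms=72/7b +207.792ms=4/7b
14) 3948.052ms=76/7b +207.792ms=4/7b
15) 4155.844ms=80/7b +207.792ms=4/7b
16) 4363.636ms=12b +1090.909ms=3b
17) 5454.545ms=15b +363.636ms=1b
Σ=16b of 16 (165bpm 4/4) — PASS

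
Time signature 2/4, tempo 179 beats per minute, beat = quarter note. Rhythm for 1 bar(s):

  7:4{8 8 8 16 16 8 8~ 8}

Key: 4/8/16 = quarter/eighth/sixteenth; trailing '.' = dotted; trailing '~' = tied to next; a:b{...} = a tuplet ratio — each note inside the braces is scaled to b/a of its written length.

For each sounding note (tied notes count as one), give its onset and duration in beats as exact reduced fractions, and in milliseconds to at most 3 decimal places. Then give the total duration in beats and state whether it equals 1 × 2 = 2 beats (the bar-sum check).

1) 0.0ms=0b +95.77ms=2/7b
2) 95.77ms=2/7b +95.77ms=2/7b
3) 191.54ms=4/7b +95.77ms=2/7b
4) 287.31ms=6/7b +47.885ms=1/7b
5) 335.196ms=1b +47.885ms=1/7b
6) 383.081ms=8/7b +95.77ms=2/7b
7) 478.851ms=10/7b +191.54ms=4/7b
Σ=2b of 2 (179bpm 2/4) — PASS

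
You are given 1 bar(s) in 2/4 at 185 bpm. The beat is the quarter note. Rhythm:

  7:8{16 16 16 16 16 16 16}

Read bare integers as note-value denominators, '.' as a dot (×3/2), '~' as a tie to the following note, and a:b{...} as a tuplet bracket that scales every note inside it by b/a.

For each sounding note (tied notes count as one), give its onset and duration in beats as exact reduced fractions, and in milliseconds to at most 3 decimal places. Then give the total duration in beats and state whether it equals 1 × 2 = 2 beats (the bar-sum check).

1) 0.0ms=0b +92.664ms=2/7b
2) 92.664ms=2/7b +92.664ms=2/7b
3) 185.328ms=4/7b +92.664ms=2/7b
4) 277.992ms=6/7b +92.664ms=2/7b
5) 370.656ms=8/7b +92.664ms=2/7b
6) 463.32ms=10/7b +92.664ms=2/7b
7) 555.985ms=12/7b +92.664ms=2/7b
Σ=2b of 2 (185bpm 2/4) — PASS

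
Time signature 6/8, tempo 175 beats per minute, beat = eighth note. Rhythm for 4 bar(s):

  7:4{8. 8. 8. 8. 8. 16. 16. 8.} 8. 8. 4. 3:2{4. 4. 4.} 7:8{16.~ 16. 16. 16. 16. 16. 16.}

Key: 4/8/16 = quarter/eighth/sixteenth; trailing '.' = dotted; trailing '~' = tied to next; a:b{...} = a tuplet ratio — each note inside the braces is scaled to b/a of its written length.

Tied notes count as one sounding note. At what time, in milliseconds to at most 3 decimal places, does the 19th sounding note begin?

note 19 onset = 156/7b = 7640.816ms

1. 0.0ms @ 0 + 293.878ms (6/7)
2. 293.878ms @ 6/7 + 293.878ms (6/7)
3. 587.755ms @ 12/7 + 293.878ms (6/7)
4. 881.633ms @ 18/7 + 293.878ms (6/7)
5. 1175.51ms @ 24/7 + 293.878ms (6/7)
6. 1469.388ms @ 30/7 + 146.939ms (3/7)
7. 1616.327ms @ 33/7 + 146.939ms (3/7)
8. 1763.265ms @ 36/7 + 293.878ms (6/7)
9. 2057.143ms @ 6 + 514.286ms (3/2)
10. 2571.429ms @ 15/2 + 514.286ms (3/2)
11. 3085.714ms @ 9 + 1028.571ms (3)
12. 4114.286ms @ 12 + 685.714ms (2)
13. 4800.0ms @ 14 + 685.714ms (2)
14. 5485.714ms @ 16 + 685.714ms (2)
15. 6171.429ms @ 18 + 587.755ms (12/7)
16. 6759.184ms @ 138/7 + 293.878ms (6/7)
17. 7053.061ms @ 144/7 + 293.878ms (6/7)
18. 7346.939ms @ 150/7 + 293.878ms (6/7)
19. 7640.816ms @ 156/7 + 293.878ms (6/7)
20. 7934.694ms @ 162/7 + 293.878ms (6/7)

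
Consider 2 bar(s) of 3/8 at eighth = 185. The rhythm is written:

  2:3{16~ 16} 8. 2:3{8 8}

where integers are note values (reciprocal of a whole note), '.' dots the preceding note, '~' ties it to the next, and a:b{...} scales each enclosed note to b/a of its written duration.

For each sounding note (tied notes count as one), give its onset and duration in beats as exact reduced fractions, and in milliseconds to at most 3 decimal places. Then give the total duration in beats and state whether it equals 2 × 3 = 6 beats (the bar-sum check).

1) 0.0ms=0b +486.486ms=3/2b
2) 486.486ms=3/2b +486.486ms=3/2b
3) 972.973ms=3b +486.486ms=3/2b
4) 1459.459ms=9/2b +486.486ms=3/2b
Σ=6b of 6 (185bpm 3/8) — PASS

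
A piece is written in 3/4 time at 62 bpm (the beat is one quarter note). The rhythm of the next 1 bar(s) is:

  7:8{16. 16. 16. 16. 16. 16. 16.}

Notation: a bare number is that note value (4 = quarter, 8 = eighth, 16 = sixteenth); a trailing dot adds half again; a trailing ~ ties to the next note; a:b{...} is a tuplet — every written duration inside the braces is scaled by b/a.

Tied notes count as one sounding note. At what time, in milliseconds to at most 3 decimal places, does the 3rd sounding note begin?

1. 0.0ms @ 0 + 414.747ms (3/7)
2. 414.747ms @ 3/7 + 414.747ms (3/7)
3. 829.493ms @ 6/7 + 414.747ms (3/7)
4. 1244.24ms @ 9/7 + 414.747ms (3/7)
5. 1658.986ms @ 12/7 + 414.747ms (3/7)
6. 2073.733ms @ 15/7 + 414.747ms (3/7)
7. 2488.479ms @ 18/7 + 414.747ms (3/7)

note 3 onset = 6/7b = 829.493ms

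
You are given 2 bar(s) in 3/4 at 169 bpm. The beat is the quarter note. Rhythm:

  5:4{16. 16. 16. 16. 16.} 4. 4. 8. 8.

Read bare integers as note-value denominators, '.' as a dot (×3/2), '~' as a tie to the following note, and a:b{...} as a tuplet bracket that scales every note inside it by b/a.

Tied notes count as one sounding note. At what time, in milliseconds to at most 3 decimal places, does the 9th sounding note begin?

1. 0.0ms @ 0 + 106.509ms (3/10)
2. 106.509ms @ 3/10 + 106.509ms (3/10)
3. 213.018ms @ 3/5 + 106.509ms (3/10)
4. 319.527ms @ 9/10 + 106.509ms (3/10)
5. 426.036ms @ 6/5 + 106.509ms (3/10)
6. 532.544ms @ 3/2 + 532.544ms (3/2)
7. 1065.089ms @ 3 + 532.544ms (3/2)
8. 1597.633ms @ 9/2 + 266.272ms (3/4)
9. 1863.905ms @ 21/4 + 266.272ms (3/4)

note 9 onset = 21/4b = 1863.905ms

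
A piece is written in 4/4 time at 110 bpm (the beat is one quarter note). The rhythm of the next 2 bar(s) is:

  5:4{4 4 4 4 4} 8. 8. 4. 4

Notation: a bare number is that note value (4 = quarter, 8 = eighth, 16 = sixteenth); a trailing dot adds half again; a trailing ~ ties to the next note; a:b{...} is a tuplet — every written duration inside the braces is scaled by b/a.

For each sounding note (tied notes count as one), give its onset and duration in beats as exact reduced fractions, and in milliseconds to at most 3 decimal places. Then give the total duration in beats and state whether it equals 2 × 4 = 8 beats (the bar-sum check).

1) 0.0ms=0b +436.364ms=4/5b
2) 436.364ms=4/5b +436.364ms=4/5b
3) 872.727ms=8/5b +436.364ms=4/5b
4) 1309.091ms=12/5b +436.364ms=4/5b
5) 1745.455ms=16/5b +436.364ms=4/5b
6) 2181.818ms=4b +409.091ms=3/4b
7) 2590.909ms=19/4b +409.091ms=3/4b
8) 3000.0ms=11/2b +818.182ms=3/2b
9) 3818.182ms=7b +545.455ms=1b
Σ=8b of 8 (110bpm 4/4) — PASS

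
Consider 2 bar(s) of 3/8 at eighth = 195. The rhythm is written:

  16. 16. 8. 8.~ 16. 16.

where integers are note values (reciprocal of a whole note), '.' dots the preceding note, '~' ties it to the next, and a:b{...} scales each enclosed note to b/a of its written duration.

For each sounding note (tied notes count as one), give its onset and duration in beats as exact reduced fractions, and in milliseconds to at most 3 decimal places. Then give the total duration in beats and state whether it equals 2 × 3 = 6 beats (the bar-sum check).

1) 0.0ms=0b +230.769ms=3/4b
2) 230.769ms=3/4b +230.769ms=3/4b
3) 461.538ms=3/2b +461.538ms=3/2b
4) 923.077ms=3b +692.308ms=9/4b
5) 1615.385ms=21/4b +230.769ms=3/4b
Σ=6b of 6 (195bpm 3/8) — PASS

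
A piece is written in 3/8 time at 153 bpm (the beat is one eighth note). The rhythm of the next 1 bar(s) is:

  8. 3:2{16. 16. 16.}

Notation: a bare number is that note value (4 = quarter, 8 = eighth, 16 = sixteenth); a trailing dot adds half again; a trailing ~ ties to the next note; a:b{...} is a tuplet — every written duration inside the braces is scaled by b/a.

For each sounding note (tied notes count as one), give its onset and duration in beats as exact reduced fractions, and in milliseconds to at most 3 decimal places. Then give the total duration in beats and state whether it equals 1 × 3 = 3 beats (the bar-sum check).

1) 0.0ms=0b +588.235ms=3/2b
2) 588.235ms=3/2b +196.078ms=1/2b
3) 784.314ms=2b +196.078ms=1/2b
4) 980.392ms=5/2b +196.078ms=1/2b
Σ=3b of 3 (153bpm 3/8) — PASS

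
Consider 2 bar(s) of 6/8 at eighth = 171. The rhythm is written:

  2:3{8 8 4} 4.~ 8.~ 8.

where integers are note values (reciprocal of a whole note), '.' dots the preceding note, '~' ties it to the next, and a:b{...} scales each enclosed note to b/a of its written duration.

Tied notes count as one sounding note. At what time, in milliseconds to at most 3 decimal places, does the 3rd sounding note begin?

note 3 onset = 3b = 1052.632ms

1. 0.0ms @ 0 + 526.316ms (3/2)
2. 526.316ms @ 3/2 + 526.316ms (3/2)
3. 1052.632ms @ 3 + 1052.632ms (3)
4. 2105.263ms @ 6 + 2105.263ms (6)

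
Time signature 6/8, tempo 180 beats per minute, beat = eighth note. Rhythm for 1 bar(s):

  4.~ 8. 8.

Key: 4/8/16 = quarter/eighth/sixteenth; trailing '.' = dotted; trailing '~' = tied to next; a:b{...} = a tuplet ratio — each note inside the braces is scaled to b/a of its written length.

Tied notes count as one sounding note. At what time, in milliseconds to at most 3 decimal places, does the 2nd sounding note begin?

1. 0.0ms @ 0 + 1500.0ms (9/2)
2. 1500.0ms @ 9/2 + 500.0ms (3/2)

note 2 onset = 9/2b = 1500.0ms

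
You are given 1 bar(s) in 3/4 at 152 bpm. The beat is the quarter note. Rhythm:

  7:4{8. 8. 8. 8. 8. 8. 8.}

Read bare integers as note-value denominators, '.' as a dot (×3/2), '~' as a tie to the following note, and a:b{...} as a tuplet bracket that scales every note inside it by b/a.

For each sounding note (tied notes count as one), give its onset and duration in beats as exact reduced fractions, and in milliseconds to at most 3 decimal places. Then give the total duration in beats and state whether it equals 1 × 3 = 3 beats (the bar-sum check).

1) 0.0ms=0b +169.173ms=3/7b
2) 169.173ms=3/7b +169.173ms=3/7b
3) 338.346ms=6/7b +169.173ms=3/7b
4) 507.519ms=9/7b +169.173ms=3/7b
5) 676.692ms=12/7b +169.173ms=3/7b
6) 845.865ms=15/7b +169.173ms=3/7b
7) 1015.038ms=18/7b +169.173ms=3/7b
Σ=3b of 3 (152bpm 3/4) — PASS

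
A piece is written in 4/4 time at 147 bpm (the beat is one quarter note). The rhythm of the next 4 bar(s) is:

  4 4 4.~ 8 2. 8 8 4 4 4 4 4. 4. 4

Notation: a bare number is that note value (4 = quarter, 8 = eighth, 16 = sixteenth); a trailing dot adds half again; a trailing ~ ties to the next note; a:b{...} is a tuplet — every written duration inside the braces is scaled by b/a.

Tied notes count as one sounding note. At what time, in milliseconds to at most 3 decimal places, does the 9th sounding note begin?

note 9 onset = 10b = 4081.633ms

1. 0.0ms @ 0 + 408.163ms (1)
2. 408.163ms @ 1 + 408.163ms (1)
3. 816.327ms @ 2 + 816.327ms (2)
4. 1632.653ms @ 4 + 1224.49ms (3)
5. 2857.143ms @ 7 + 204.082ms (1/2)
6. 3061.224ms @ 15/2 + 204.082ms (1/2)
7. 3265.306ms @ 8 + 408.163ms (1)
8. 3673.469ms @ 9 + 408.163ms (1)
9. 4081.633ms @ 10 + 408.163ms (1)
10. 4489.796ms @ 11 + 408.163ms (1)
11. 4897.959ms @ 12 + 612.245ms (3/2)
12. 5510.204ms @ 27/2 + 612.245ms (3/2)
13. 6122.449ms @ 15 + 408.163ms (1)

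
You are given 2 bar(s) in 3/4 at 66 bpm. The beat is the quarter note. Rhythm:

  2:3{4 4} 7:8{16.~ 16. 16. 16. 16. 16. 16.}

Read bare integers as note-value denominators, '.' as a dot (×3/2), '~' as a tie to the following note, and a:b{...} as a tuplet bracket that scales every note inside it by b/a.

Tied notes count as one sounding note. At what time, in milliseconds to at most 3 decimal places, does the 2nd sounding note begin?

note 2 onset = 3/2b = 1363.636ms

1. 0.0ms @ 0 + 1363.636ms (3/2)
2. 1363.636ms @ 3/2 + 1363.636ms (3/2)
3. 2727.273ms @ 3 + 779.221ms (6/7)
4. 3506.494ms @ 27/7 + 389.61ms (3/7)
5. 3896.104ms @ 30/7 + 389.61ms (3/7)
6. 4285.714ms @ 33/7 + 389.61ms (3/7)
7. 4675.325ms @ 36/7 + 389.61ms (3/7)
8. 5064.935ms @ 39/7 + 389.61ms (3/7)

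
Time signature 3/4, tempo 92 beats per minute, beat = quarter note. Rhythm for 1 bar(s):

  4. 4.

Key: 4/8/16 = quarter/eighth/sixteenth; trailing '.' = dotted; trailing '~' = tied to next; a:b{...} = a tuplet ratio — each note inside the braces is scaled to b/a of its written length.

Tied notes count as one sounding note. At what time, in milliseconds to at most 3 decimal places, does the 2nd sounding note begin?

1. 0.0ms @ 0 + 978.261ms (3/2)
2. 978.261ms @ 3/2 + 978.261ms (3/2)

note 2 onset = 3/2b = 978.261ms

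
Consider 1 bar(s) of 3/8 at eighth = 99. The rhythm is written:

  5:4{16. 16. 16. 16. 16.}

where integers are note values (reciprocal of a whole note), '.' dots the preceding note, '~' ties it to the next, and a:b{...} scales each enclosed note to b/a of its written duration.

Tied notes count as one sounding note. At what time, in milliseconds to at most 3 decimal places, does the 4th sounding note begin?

note 4 onset = 9/5b = 1090.909ms

1. 0.0ms @ 0 + 363.636ms (3/5)
2. 363.636ms @ 3/5 + 363.636ms (3/5)
3. 727.273ms @ 6/5 + 363.636ms (3/5)
4. 1090.909ms @ 9/5 + 363.636ms (3/5)
5. 1454.545ms @ 12/5 + 363.636ms (3/5)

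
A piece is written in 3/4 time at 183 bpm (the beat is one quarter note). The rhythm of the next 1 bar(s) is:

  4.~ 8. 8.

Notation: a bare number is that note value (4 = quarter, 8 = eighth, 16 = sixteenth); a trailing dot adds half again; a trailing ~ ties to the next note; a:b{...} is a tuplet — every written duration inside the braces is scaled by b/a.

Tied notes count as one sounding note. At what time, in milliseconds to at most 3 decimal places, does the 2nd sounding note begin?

1. 0.0ms @ 0 + 737.705ms (9/4)
2. 737.705ms @ 9/4 + 245.902ms (3/4)

note 2 onset = 9/4b = 737.705ms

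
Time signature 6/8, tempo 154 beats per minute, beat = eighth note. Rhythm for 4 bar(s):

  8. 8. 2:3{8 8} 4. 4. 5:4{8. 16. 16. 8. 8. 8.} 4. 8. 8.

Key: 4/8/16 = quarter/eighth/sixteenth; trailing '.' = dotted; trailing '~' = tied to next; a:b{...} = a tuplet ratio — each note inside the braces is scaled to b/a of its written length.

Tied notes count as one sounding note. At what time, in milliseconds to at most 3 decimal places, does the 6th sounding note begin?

1. 0.0ms @ 0 + 584.416ms (3/2)
2. 584.416ms @ 3/2 + 584.416ms (3/2)
3. 1168.831ms @ 3 + 584.416ms (3/2)
4. 1753.247ms @ 9/2 + 584.416ms (3/2)
5. 2337.662ms @ 6 + 1168.831ms (3)
6. 3506.494ms @ 9 + 1168.831ms (3)
7. 4675.325ms @ 12 + 467.532ms (6/5)
8. 5142.857ms @ 66/5 + 233.766ms (3/5)
9. 5376.623ms @ 69/5 + 233.766ms (3/5)
10. 5610.39ms @ 72/5 + 467.532ms (6/5)
11. 6077.922ms @ 78/5 + 467.532ms (6/5)
12. 6545.455ms @ 84/5 + 467.532ms (6/5)
13. 7012.987ms @ 18 + 1168.831ms (3)
14. 8181.818ms @ 21 + 584.416ms (3/2)
15. 8766.234ms @ 45/2 + 584.416ms (3/2)

note 6 onset = 9b = 3506.494ms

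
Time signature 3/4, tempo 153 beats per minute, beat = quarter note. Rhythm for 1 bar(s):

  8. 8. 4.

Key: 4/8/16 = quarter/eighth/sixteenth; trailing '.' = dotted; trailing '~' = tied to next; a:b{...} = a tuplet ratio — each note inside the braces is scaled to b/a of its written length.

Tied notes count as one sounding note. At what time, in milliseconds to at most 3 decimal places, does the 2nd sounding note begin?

note 2 onset = 3/4b = 294.118ms

1. 0.0ms @ 0 + 294.118ms (3/4)
2. 294.118ms @ 3/4 + 294.118ms (3/4)
3. 588.235ms @ 3/2 + 588.235ms (3/2)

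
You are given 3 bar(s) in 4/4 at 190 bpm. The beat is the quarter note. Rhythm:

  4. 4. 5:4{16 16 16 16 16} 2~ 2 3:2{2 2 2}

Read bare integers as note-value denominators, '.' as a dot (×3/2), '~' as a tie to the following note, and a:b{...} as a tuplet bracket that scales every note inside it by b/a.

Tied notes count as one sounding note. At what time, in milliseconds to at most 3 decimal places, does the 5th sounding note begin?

note 5 onset = 17/5b = 1073.684ms

1. 0.0ms @ 0 + 473.684ms (3/2)
2. 473.684ms @ 3/2 + 473.684ms (3/2)
3. 947.368ms @ 3 + 63.158ms (1/5)
4. 1010.526ms @ 16/5 + 63.158ms (1/5)
5. 1073.684ms @ 17/5 + 63.158ms (1/5)
6. 1136.842ms @ 18/5 + 63.158ms (1/5)
7. 1200.0ms @ 19/5 + 63.158ms (1/5)
8. 1263.158ms @ 4 + 1263.158ms (4)
9. 2526.316ms @ 8 + 421.053ms (4/3)
10. 2947.368ms @ 28/3 + 421.053ms (4/3)
11. 3368.421ms @ 32/3 + 421.053ms (4/3)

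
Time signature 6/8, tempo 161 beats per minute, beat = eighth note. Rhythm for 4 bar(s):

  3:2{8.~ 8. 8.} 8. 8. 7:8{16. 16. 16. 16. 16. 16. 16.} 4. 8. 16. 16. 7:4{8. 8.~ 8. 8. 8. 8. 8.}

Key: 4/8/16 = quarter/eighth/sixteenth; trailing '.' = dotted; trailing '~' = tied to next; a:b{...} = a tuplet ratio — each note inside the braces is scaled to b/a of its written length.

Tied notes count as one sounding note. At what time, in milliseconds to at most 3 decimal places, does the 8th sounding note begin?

1. 0.0ms @ 0 + 745.342ms (2)
2. 745.342ms @ 2 + 372.671ms (1)
3. 1118.012ms @ 3 + 559.006ms (3/2)
4. 1677.019ms @ 9/2 + 559.006ms (3/2)
5. 2236.025ms @ 6 + 319.432ms (6/7)
6. 2555.457ms @ 48/7 + 319.432ms (6/7)
7. 2874.889ms @ 54/7 + 319.432ms (6/7)
8. 3194.321ms @ 60/7 + 319.432ms (6/7)
9. 3513.753ms @ 66/7 + 319.432ms (6/7)
10. 3833.185ms @ 72/7 + 319.432ms (6/7)
11. 4152.618ms @ 78/7 + 319.432ms (6/7)
12. 4472.05ms @ 12 + 1118.012ms (3)
13. 5590.062ms @ 15 + 559.006ms (3/2)
14. 6149.068ms @ 33/2 + 279.503ms (3/4)
15. 6428.571ms @ 69/4 + 279.503ms (3/4)
16. 6708.075ms @ 18 + 319.432ms (6/7)
17. 7027.507ms @ 132/7 + 638.864ms (12/7)
18. 7666.371ms @ 144/7 + 319.432ms (6/7)
19. 7985.803ms @ 150/7 + 319.432ms (6/7)
20. 8305.235ms @ 156/7 + 319.432ms (6/7)
21. 8624.667ms @ 162/7 + 319.432ms (6/7)

note 8 onset = 60/7b = 3194.321ms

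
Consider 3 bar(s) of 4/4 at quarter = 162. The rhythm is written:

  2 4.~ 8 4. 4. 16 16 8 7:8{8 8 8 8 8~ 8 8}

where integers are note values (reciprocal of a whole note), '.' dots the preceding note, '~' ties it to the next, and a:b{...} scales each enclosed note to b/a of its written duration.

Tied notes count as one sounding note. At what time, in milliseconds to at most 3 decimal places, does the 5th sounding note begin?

note 5 onset = 7b = 2592.593ms

1. 0.0ms @ 0 + 740.741ms (2)
2. 740.741ms @ 2 + 740.741ms (2)
3. 1481.481ms @ 4 + 555.556ms (3/2)
4. 2037.037ms @ 11/2 + 555.556ms (3/2)
5. 2592.593ms @ 7 + 92.593ms (1/4)
6. 2685.185ms @ 29/4 + 92.593ms (1/4)
7. 2777.778ms @ 15/2 + 185.185ms (1/2)
8. 2962.963ms @ 8 + 211.64ms (4/7)
9. 3174.603ms @ 60/7 + 211.64ms (4/7)
10. 3386.243ms @ 64/7 + 211.64ms (4/7)
11. 3597.884ms @ 68/7 + 211.64ms (4/7)
12. 3809.524ms @ 72/7 + 423.28ms (8/7)
13. 4232.804ms @ 80/7 + 211.64ms (4/7)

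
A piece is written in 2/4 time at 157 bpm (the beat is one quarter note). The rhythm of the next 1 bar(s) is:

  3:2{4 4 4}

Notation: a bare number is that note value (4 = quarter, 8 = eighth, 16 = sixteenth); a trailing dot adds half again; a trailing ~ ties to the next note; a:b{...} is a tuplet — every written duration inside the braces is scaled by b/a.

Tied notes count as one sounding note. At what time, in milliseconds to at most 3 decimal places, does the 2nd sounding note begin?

1. 0.0ms @ 0 + 254.777ms (2/3)
2. 254.777ms @ 2/3 + 254.777ms (2/3)
3. 509.554ms @ 4/3 + 254.777ms (2/3)

note 2 onset = 2/3b = 254.777ms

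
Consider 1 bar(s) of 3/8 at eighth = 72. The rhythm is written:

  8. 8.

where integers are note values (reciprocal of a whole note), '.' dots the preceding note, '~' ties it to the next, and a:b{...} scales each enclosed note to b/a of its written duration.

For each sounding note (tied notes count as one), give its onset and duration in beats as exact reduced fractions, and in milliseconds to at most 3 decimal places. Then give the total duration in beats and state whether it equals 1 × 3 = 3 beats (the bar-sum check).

1) 0.0ms=0b +1250.0ms=3/2b
2) 1250.0ms=3/2b +1250.0ms=3/2b
Σ=3b of 3 (72bpm 3/8) — PASS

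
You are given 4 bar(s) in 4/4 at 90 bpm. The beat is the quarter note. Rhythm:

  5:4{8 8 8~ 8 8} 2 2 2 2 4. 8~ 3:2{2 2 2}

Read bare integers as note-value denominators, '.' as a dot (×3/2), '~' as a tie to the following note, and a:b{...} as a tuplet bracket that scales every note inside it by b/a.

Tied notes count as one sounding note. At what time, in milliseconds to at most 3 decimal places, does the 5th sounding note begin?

note 5 onset = 2b = 1333.333ms

1. 0.0ms @ 0 + 266.667ms (2/5)
2. 266.667ms @ 2/5 + 266.667ms (2/5)
3. 533.333ms @ 4/5 + 533.333ms (4/5)
4. 1066.667ms @ 8/5 + 266.667ms (2/5)
5. 1333.333ms @ 2 + 1333.333ms (2)
6. 2666.667ms @ 4 + 1333.333ms (2)
7. 4000.0ms @ 6 + 1333.333ms (2)
8. 5333.333ms @ 8 + 1333.333ms (2)
9. 6666.667ms @ 10 + 1000.0ms (3/2)
10. 7666.667ms @ 23/2 + 1222.222ms (11/6)
11. 8888.889ms @ 40/3 + 888.889ms (4/3)
12. 9777.778ms @ 44/3 + 888.889ms (4/3)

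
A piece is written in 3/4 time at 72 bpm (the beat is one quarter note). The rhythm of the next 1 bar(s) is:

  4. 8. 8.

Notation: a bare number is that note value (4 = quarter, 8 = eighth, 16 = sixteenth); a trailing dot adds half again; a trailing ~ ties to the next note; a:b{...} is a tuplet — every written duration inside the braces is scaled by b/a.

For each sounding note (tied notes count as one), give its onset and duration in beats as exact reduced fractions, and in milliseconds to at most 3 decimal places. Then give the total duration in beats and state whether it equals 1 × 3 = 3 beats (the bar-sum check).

1) 0.0ms=0b +1250.0ms=3/2b
2) 1250.0ms=3/2b +625.0ms=3/4b
3) 1875.0ms=9/4b +625.0ms=3/4b
Σ=3b of 3 (72bpm 3/4) — PASS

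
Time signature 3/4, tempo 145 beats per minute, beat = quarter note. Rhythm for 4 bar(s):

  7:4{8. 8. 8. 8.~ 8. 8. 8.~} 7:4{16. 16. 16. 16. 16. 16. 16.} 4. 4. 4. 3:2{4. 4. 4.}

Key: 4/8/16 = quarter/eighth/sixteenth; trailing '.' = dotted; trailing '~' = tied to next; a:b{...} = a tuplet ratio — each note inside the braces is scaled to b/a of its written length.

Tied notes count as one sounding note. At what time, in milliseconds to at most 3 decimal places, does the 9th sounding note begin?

note 9 onset = 51/14b = 1507.389ms

1. 0.0ms @ 0 + 177.34ms (3/7)
2. 177.34ms @ 3/7 + 177.34ms (3/7)
3. 354.68ms @ 6/7 + 177.34ms (3/7)
4. 532.02ms @ 9/7 + 354.68ms (6/7)
5. 886.7ms @ 15/7 + 177.34ms (3/7)
6. 1064.039ms @ 18/7 + 266.01ms (9/14)
7. 1330.049ms @ 45/14 + 88.67ms (3/14)
8. 1418.719ms @ 24/7 + 88.67ms (3/14)
9. 1507.389ms @ 51/14 + 88.67ms (3/14)
10. 1596.059ms @ 27/7 + 88.67ms (3/14)
11. 1684.729ms @ 57/14 + 88.67ms (3/14)
12. 1773.399ms @ 30/7 + 88.67ms (3/14)
13. 1862.069ms @ 9/2 + 620.69ms (3/2)
14. 2482.759ms @ 6 + 620.69ms (3/2)
15. 3103.448ms @ 15/2 + 620.69ms (3/2)
16. 3724.138ms @ 9 + 413.793ms (1)
17. 4137.931ms @ 10 + 413.793ms (1)
18. 4551.724ms @ 11 + 413.793ms (1)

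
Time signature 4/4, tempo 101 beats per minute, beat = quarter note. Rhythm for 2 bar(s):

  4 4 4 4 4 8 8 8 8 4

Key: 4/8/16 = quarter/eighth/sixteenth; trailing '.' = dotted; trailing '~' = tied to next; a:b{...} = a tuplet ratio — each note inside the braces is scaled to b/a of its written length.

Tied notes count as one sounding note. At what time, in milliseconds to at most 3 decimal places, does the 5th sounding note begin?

note 5 onset = 4b = 2376.238ms

1. 0.0ms @ 0 + 594.059ms (1)
2. 594.059ms @ 1 + 594.059ms (1)
3. 1188.119ms @ 2 + 594.059ms (1)
4. 1782.178ms @ 3 + 594.059ms (1)
5. 2376.238ms @ 4 + 594.059ms (1)
6. 2970.297ms @ 5 + 297.03ms (1/2)
7. 3267.327ms @ 11/2 + 297.03ms (1/2)
8. 3564.356ms @ 6 + 297.03ms (1/2)
9. 3861.386ms @ 13/2 + 297.03ms (1/2)
10. 4158.416ms @ 7 + 594.059ms (1)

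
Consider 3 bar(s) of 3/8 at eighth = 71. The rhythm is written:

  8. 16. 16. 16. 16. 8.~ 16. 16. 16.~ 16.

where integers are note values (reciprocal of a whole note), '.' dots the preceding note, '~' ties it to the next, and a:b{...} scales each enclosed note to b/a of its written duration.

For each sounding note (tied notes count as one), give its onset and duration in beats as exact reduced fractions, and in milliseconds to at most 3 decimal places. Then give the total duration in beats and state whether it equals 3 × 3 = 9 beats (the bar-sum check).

1) 0.0ms=0b +1267.606ms=3/2b
2) 1267.606ms=3/2b +633.803ms=3/4b
3) 1901.408ms=9/4b +633.803ms=3/4b
4) 2535.211ms=3b +633.803ms=3/4b
5) 3169.014ms=15/4b +633.803ms=3/4b
6) 3802.817ms=9/2b +1901.408ms=9/4b
7) 5704.225ms=27/4b +633.803ms=3/4b
8) 6338.028ms=15/2b +1267.606ms=3/2b
Σ=9b of 9 (71bpm 3/8) — PASS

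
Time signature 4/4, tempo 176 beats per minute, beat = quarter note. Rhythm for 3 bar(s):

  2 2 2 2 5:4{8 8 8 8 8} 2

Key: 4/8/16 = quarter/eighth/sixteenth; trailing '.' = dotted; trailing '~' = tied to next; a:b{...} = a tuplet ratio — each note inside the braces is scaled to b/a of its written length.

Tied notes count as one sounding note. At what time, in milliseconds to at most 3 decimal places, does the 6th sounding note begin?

1. 0.0ms @ 0 + 681.818ms (2)
2. 681.818ms @ 2 + 681.818ms (2)
3. 1363.636ms @ 4 + 681.818ms (2)
4. 2045.455ms @ 6 + 681.818ms (2)
5. 2727.273ms @ 8 + 136.364ms (2/5)
6. 2863.636ms @ 42/5 + 136.364ms (2/5)
7. 3000.0ms @ 44/5 + 136.364ms (2/5)
8. 3136.364ms @ 46/5 + 136.364ms (2/5)
9. 3272.727ms @ 48/5 + 136.364ms (2/5)
10. 3409.091ms @ 10 + 681.818ms (2)

note 6 onset = 42/5b = 2863.636ms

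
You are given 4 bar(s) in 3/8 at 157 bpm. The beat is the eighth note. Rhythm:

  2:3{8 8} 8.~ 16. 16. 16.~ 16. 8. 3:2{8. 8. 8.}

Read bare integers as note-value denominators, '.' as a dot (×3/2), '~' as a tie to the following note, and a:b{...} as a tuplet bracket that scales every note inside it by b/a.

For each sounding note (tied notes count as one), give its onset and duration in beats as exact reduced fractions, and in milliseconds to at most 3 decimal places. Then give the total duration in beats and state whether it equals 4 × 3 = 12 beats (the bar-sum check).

1) 0.0ms=0b +573.248ms=3/2b
2) 573.248ms=3/2b +573.248ms=3/2b
3) 1146.497ms=3b +859.873ms=9/4b
4) 2006.369ms=21/4b +286.624ms=3/4b
5) 2292.994ms=6b +573.248ms=3/2b
6) 2866.242ms=15/2b +573.248ms=3/2b
7) 3439.49ms=9b +382.166ms=1b
8) 3821.656ms=10b +382.166ms=1b
9) 4203.822ms=11b +382.166ms=1b
Σ=12b of 12 (157bpm 3/8) — PASS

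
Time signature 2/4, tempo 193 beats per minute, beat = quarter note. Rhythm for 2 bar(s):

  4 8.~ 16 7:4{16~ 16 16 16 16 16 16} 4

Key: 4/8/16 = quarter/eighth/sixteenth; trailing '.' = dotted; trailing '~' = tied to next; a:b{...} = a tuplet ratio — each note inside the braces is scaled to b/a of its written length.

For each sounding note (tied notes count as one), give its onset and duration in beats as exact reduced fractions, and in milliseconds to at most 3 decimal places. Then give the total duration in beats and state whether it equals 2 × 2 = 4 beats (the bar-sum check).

1) 0.0ms=0b +310.881ms=1b
2) 310.881ms=1b +310.881ms=1b
3) 621.762ms=2b +88.823ms=2/7b
4) 710.585ms=16/7b +44.412ms=1/7b
5) 754.996ms=17/7b +44.412ms=1/7b
6) 799.408ms=18/7b +44.412ms=1/7b
7) 843.819ms=19/7b +44.412ms=1/7b
8) 888.231ms=20/7b +44.412ms=1/7b
9) 932.642ms=3b +310.881ms=1b
Σ=4b of 4 (193bpm 2/4) — PASS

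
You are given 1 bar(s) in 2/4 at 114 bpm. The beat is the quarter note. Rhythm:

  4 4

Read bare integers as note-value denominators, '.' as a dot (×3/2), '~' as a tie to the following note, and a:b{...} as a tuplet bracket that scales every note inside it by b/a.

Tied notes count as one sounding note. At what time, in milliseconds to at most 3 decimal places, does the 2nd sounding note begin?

note 2 onset = 1b = 526.316ms

1. 0.0ms @ 0 + 526.316ms (1)
2. 526.316ms @ 1 + 526.316ms (1)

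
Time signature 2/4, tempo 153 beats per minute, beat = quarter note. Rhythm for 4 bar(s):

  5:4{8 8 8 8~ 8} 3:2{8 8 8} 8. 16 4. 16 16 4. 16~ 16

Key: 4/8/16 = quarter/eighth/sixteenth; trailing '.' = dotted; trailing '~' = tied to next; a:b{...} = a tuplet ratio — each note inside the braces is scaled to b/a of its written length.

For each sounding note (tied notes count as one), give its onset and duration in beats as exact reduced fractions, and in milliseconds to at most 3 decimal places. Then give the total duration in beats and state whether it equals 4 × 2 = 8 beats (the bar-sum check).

1) 0.0ms=0b +156.863ms=2/5b
2) 156.863ms=2/5b +156.863ms=2/5b
3) 313.725ms=4/5b +156.863ms=2/5b
4) 470.588ms=6/5b +313.725ms=4/5b
5) 784.314ms=2b +130.719ms=1/3b
6) 915.033ms=7/3b +130.719ms=1/3b
7) 1045.752ms=8/3b +130.719ms=1/3b
8) 1176.471ms=3b +294.118ms=3/4b
9) 1470.588ms=15/4b +98.039ms=1/4b
10) 1568.627ms=4b +588.235ms=3/2b
11) 2156.863ms=11/2b +98.039ms=1/4b
12) 2254.902ms=23/4b +98.039ms=1/4b
13) 2352.941ms=6b +588.235ms=3/2b
14) 2941.176ms=15/2b +196.078ms=1/2b
Σ=8b of 8 (153bpm 2/4) — PASS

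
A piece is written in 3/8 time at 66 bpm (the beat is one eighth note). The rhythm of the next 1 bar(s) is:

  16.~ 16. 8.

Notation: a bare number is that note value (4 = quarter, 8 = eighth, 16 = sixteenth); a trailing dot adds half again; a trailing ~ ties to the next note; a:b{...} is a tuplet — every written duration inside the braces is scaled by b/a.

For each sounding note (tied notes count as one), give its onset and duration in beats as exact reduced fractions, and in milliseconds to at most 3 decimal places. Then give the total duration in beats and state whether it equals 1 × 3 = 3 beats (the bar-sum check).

1) 0.0ms=0b +1363.636ms=3/2b
2) 1363.636ms=3/2b +1363.636ms=3/2b
Σ=3b of 3 (66bpm 3/8) — PASS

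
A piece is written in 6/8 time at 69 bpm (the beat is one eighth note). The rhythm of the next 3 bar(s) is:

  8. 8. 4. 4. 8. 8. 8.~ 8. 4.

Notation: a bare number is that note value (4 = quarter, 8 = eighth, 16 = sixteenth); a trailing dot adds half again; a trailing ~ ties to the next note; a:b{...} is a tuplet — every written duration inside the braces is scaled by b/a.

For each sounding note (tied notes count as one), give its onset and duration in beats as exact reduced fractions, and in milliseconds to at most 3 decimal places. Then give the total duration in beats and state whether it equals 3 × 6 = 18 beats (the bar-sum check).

1) 0.0ms=0b +1304.348ms=3/2b
2) 1304.348ms=3/2b +1304.348ms=3/2b
3) 2608.696ms=3b +2608.696ms=3b
4) 5217.391ms=6b +2608.696ms=3b
5) 7826.087ms=9b +1304.348ms=3/2b
6) 9130.435ms=21/2b +1304.348ms=3/2b
7) 10434.783ms=12b +2608.696ms=3b
8) 13043.478ms=15b +2608.696ms=3b
Σ=18b of 18 (69bpm 6/8) — PASS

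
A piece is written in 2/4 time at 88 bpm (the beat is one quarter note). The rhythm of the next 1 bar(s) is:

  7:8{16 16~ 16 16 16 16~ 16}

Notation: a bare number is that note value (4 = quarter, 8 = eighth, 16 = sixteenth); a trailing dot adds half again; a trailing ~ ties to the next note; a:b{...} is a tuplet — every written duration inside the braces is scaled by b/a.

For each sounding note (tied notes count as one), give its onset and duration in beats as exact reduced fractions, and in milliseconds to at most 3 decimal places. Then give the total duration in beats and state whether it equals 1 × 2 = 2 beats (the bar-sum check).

1) 0.0ms=0b +194.805ms=2/7b
2) 194.805ms=2/7b +389.61ms=4/7b
3) 584.416ms=6/7b +194.805ms=2/7b
4) 779.221ms=8/7b +194.805ms=2/7b
5) 974.026ms=10/7b +389.61ms=4/7b
Σ=2b of 2 (88bpm 2/4) — PASS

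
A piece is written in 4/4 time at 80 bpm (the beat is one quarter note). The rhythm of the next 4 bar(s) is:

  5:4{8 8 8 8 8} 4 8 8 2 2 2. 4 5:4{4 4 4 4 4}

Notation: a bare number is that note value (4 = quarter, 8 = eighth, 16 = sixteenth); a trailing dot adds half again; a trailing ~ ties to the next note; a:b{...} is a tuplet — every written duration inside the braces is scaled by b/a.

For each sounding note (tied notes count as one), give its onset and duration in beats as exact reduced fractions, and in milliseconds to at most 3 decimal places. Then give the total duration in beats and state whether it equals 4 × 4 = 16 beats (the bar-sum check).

1) 0.0ms=0b +300.0ms=2/5b
2) 300.0ms=2/5b +300.0ms=2/5b
3) 600.0ms=4/5b +300.0ms=2/5b
4) 900.0ms=6/5b +300.0ms=2/5b
5) 1200.0ms=8/5b +300.0ms=2/5b
6) 1500.0ms=2b +750.0ms=1b
7) 2250.0ms=3b +375.0ms=1/2b
8) 2625.0ms=7/2b +375.0ms=1/2b
9) 3000.0ms=4b +1500.0ms=2b
10) 4500.0ms=6b +1500.0ms=2b
11) 6000.0ms=8b +2250.0ms=3b
12) 8250.0ms=11b +750.0ms=1b
13) 9000.0ms=12b +600.0ms=4/5b
14) 9600.0ms=64/5b +600.0ms=4/5b
15) 10200.0ms=68/5b +600.0ms=4/5b
16) 10800.0ms=72/5b +600.0ms=4/5b
17) 11400.0ms=76/5b +600.0ms=4/5b
Σ=16b of 16 (80bpm 4/4) — PASS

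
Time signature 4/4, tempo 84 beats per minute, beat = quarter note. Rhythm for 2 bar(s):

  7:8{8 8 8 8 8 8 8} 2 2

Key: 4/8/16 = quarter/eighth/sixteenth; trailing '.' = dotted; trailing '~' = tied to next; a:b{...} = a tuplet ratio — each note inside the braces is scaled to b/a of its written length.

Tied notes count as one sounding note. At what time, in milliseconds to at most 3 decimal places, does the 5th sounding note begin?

note 5 onset = 16/7b = 1632.653ms

1. 0.0ms @ 0 + 408.163ms (4/7)
2. 408.163ms @ 4/7 + 408.163ms (4/7)
3. 816.327ms @ 8/7 + 408.163ms (4/7)
4. 1224.49ms @ 12/7 + 408.163ms (4/7)
5. 1632.653ms @ 16/7 + 408.163ms (4/7)
6. 2040.816ms @ 20/7 + 408.163ms (4/7)
7. 2448.98ms @ 24/7 + 408.163ms (4/7)
8. 2857.143ms @ 4 + 1428.571ms (2)
9. 4285.714ms @ 6 + 1428.571ms (2)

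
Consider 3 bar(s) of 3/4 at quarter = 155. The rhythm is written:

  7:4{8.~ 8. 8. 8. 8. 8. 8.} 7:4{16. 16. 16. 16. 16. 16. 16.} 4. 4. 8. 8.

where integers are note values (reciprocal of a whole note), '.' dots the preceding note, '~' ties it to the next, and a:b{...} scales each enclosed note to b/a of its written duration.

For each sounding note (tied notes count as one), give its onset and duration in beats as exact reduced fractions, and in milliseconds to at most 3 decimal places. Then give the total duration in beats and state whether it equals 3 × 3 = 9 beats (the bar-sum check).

1) 0.0ms=0b +331.797ms=6/7b
2) 331.797ms=6/7b +165.899ms=3/7b
3) 497.696ms=9/7b +165.899ms=3/7b
4) 663.594ms=12/7b +165.899ms=3/7b
5) 829.493ms=15/7b +165.899ms=3/7b
6) 995.392ms=18/7b +165.899ms=3/7b
7) 1161.29ms=3b +82.949ms=3/14b
8) 1244.24ms=45/14b +82.949ms=3/14b
9) 1327.189ms=24/7b +82.949ms=3/14b
10) 1410.138ms=51/14b +82.949ms=3/14b
11) 1493.088ms=27/7b +82.949ms=3/14b
12) 1576.037ms=57/14b +82.949ms=3/14b
13) 1658.986ms=30/7b +82.949ms=3/14b
14) 1741.935ms=9/2b +580.645ms=3/2b
15) 2322.581ms=6b +580.645ms=3/2b
16) 2903.226ms=15/2b +290.323ms=3/4b
17) 3193.548ms=33/4b +290.323ms=3/4b
Σ=9b of 9 (155bpm 3/4) — PASS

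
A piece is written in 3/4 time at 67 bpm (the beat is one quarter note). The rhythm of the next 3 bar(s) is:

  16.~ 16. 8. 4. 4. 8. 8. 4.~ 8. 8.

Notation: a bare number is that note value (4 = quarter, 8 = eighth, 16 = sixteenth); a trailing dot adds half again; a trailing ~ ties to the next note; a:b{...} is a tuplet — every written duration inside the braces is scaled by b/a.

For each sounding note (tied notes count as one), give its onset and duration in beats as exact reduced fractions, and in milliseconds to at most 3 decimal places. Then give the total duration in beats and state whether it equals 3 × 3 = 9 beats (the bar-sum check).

1) 0.0ms=0b +671.642ms=3/4b
2) 671.642ms=3/4b +671.642ms=3/4b
3) 1343.284ms=3/2b +1343.284ms=3/2b
4) 2686.567ms=3b +1343.284ms=3/2b
5) 4029.851ms=9/2b +671.642ms=3/4b
6) 4701.493ms=21/4b +671.642ms=3/4b
7) 5373.134ms=6b +2014.925ms=9/4b
8) 7388.06ms=33/4b +671.642ms=3/4b
Σ=9b of 9 (67bpm 3/4) — PASS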